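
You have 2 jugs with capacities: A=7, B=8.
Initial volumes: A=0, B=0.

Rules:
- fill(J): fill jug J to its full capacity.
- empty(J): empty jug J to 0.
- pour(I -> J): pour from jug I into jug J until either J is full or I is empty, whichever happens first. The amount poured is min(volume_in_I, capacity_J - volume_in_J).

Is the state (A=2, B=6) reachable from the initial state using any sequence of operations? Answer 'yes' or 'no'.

BFS explored all 30 reachable states.
Reachable set includes: (0,0), (0,1), (0,2), (0,3), (0,4), (0,5), (0,6), (0,7), (0,8), (1,0), (1,8), (2,0) ...
Target (A=2, B=6) not in reachable set → no.

Answer: no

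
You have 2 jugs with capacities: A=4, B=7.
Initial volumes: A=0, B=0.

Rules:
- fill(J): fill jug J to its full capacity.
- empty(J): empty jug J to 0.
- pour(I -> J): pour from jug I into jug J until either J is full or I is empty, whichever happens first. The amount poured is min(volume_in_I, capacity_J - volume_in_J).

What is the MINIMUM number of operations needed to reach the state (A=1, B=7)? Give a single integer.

BFS from (A=0, B=0). One shortest path:
  1. fill(A) -> (A=4 B=0)
  2. pour(A -> B) -> (A=0 B=4)
  3. fill(A) -> (A=4 B=4)
  4. pour(A -> B) -> (A=1 B=7)
Reached target in 4 moves.

Answer: 4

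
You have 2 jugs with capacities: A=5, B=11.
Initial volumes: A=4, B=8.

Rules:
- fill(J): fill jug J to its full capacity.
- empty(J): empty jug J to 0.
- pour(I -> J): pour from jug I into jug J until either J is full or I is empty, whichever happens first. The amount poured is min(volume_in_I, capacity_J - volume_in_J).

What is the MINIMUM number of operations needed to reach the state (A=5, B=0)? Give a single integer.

BFS from (A=4, B=8). One shortest path:
  1. fill(A) -> (A=5 B=8)
  2. empty(B) -> (A=5 B=0)
Reached target in 2 moves.

Answer: 2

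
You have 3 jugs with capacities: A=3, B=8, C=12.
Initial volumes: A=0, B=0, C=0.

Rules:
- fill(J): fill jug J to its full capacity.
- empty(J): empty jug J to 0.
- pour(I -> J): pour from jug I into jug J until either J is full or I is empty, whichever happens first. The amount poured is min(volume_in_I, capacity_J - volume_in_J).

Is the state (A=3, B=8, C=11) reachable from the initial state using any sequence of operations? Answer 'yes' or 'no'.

BFS from (A=0, B=0, C=0):
  1. fill(A) -> (A=3 B=0 C=0)
  2. fill(B) -> (A=3 B=8 C=0)
  3. pour(A -> C) -> (A=0 B=8 C=3)
  4. fill(A) -> (A=3 B=8 C=3)
  5. pour(B -> C) -> (A=3 B=0 C=11)
  6. fill(B) -> (A=3 B=8 C=11)
Target reached → yes.

Answer: yes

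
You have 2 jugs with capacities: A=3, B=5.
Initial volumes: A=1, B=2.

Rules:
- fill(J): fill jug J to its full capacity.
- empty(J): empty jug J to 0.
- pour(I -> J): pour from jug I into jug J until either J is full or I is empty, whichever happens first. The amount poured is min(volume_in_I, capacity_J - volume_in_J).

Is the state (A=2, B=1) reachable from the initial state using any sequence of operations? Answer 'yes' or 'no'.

Answer: no

Derivation:
BFS explored all 17 reachable states.
Reachable set includes: (0,0), (0,1), (0,2), (0,3), (0,4), (0,5), (1,0), (1,2), (1,5), (2,0), (2,5), (3,0) ...
Target (A=2, B=1) not in reachable set → no.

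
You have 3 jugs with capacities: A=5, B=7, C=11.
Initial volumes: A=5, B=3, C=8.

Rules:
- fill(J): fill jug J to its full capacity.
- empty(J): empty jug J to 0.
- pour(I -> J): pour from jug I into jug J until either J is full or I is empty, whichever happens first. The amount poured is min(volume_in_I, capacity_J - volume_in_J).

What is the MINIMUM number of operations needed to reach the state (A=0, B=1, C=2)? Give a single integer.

Answer: 6

Derivation:
BFS from (A=5, B=3, C=8). One shortest path:
  1. empty(C) -> (A=5 B=3 C=0)
  2. pour(A -> B) -> (A=1 B=7 C=0)
  3. pour(B -> C) -> (A=1 B=0 C=7)
  4. pour(A -> B) -> (A=0 B=1 C=7)
  5. pour(C -> A) -> (A=5 B=1 C=2)
  6. empty(A) -> (A=0 B=1 C=2)
Reached target in 6 moves.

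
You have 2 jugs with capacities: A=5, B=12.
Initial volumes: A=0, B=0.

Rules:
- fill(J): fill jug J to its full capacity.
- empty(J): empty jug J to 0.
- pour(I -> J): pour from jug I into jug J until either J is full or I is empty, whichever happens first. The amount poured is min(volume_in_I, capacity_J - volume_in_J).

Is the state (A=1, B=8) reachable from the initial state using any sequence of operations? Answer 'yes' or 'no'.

BFS explored all 34 reachable states.
Reachable set includes: (0,0), (0,1), (0,2), (0,3), (0,4), (0,5), (0,6), (0,7), (0,8), (0,9), (0,10), (0,11) ...
Target (A=1, B=8) not in reachable set → no.

Answer: no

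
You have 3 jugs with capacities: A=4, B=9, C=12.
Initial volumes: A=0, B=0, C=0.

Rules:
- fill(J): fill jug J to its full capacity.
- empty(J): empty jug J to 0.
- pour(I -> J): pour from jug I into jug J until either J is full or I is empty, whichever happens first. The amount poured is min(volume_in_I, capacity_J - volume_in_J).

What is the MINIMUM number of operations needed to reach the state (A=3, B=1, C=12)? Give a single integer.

BFS from (A=0, B=0, C=0). One shortest path:
  1. fill(C) -> (A=0 B=0 C=12)
  2. pour(C -> A) -> (A=4 B=0 C=8)
  3. pour(C -> B) -> (A=4 B=8 C=0)
  4. pour(A -> C) -> (A=0 B=8 C=4)
  5. fill(A) -> (A=4 B=8 C=4)
  6. pour(A -> B) -> (A=3 B=9 C=4)
  7. pour(B -> C) -> (A=3 B=1 C=12)
Reached target in 7 moves.

Answer: 7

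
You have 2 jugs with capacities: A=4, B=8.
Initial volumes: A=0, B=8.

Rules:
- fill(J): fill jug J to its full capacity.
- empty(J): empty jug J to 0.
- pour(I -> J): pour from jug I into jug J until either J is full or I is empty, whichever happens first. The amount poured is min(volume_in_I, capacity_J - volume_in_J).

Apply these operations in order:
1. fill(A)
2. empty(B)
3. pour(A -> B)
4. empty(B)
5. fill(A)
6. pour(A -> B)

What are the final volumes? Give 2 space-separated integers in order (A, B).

Answer: 0 4

Derivation:
Step 1: fill(A) -> (A=4 B=8)
Step 2: empty(B) -> (A=4 B=0)
Step 3: pour(A -> B) -> (A=0 B=4)
Step 4: empty(B) -> (A=0 B=0)
Step 5: fill(A) -> (A=4 B=0)
Step 6: pour(A -> B) -> (A=0 B=4)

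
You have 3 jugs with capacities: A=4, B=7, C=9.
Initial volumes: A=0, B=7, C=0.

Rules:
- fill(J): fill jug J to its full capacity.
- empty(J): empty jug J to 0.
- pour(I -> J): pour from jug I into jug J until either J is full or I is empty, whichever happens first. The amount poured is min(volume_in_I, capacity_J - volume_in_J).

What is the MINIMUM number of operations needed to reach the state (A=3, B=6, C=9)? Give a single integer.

BFS from (A=0, B=7, C=0). One shortest path:
  1. fill(A) -> (A=4 B=7 C=0)
  2. pour(A -> C) -> (A=0 B=7 C=4)
  3. pour(B -> A) -> (A=4 B=3 C=4)
  4. pour(A -> C) -> (A=0 B=3 C=8)
  5. pour(B -> A) -> (A=3 B=0 C=8)
  6. fill(B) -> (A=3 B=7 C=8)
  7. pour(B -> C) -> (A=3 B=6 C=9)
Reached target in 7 moves.

Answer: 7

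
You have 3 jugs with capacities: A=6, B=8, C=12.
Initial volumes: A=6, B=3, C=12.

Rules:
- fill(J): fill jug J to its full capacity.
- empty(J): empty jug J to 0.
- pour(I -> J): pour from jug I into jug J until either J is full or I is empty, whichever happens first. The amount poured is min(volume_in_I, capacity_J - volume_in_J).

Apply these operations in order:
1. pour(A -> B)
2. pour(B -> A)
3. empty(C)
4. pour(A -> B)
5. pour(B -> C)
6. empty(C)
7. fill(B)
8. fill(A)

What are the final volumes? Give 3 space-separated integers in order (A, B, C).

Answer: 6 8 0

Derivation:
Step 1: pour(A -> B) -> (A=1 B=8 C=12)
Step 2: pour(B -> A) -> (A=6 B=3 C=12)
Step 3: empty(C) -> (A=6 B=3 C=0)
Step 4: pour(A -> B) -> (A=1 B=8 C=0)
Step 5: pour(B -> C) -> (A=1 B=0 C=8)
Step 6: empty(C) -> (A=1 B=0 C=0)
Step 7: fill(B) -> (A=1 B=8 C=0)
Step 8: fill(A) -> (A=6 B=8 C=0)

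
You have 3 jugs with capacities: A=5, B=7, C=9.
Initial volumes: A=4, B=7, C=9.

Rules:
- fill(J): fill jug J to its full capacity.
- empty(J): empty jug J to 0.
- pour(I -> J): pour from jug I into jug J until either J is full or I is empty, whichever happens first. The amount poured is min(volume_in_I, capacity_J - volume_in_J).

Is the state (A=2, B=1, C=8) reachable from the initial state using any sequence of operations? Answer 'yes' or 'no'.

BFS explored all 288 reachable states.
Reachable set includes: (0,0,0), (0,0,1), (0,0,2), (0,0,3), (0,0,4), (0,0,5), (0,0,6), (0,0,7), (0,0,8), (0,0,9), (0,1,0), (0,1,1) ...
Target (A=2, B=1, C=8) not in reachable set → no.

Answer: no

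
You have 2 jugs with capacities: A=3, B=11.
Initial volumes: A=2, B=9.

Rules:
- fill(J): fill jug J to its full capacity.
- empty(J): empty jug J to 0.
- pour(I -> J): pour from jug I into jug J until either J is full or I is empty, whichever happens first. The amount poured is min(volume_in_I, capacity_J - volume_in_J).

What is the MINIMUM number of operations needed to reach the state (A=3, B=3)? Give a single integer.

BFS from (A=2, B=9). One shortest path:
  1. fill(A) -> (A=3 B=9)
  2. empty(B) -> (A=3 B=0)
  3. pour(A -> B) -> (A=0 B=3)
  4. fill(A) -> (A=3 B=3)
Reached target in 4 moves.

Answer: 4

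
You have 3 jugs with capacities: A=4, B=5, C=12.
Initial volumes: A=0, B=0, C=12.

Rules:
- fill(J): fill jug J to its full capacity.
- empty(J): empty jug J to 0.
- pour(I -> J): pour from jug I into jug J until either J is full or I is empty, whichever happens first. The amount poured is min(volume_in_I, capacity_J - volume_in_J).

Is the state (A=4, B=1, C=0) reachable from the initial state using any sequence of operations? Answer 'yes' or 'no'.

Answer: yes

Derivation:
BFS from (A=0, B=0, C=12):
  1. fill(B) -> (A=0 B=5 C=12)
  2. empty(C) -> (A=0 B=5 C=0)
  3. pour(B -> A) -> (A=4 B=1 C=0)
Target reached → yes.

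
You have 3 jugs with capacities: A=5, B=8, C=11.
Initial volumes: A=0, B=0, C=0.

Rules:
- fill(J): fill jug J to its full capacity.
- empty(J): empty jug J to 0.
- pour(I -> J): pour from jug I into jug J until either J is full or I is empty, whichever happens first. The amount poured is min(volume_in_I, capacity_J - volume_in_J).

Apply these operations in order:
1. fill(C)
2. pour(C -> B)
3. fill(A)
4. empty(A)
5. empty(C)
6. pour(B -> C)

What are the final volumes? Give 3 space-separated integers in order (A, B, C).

Step 1: fill(C) -> (A=0 B=0 C=11)
Step 2: pour(C -> B) -> (A=0 B=8 C=3)
Step 3: fill(A) -> (A=5 B=8 C=3)
Step 4: empty(A) -> (A=0 B=8 C=3)
Step 5: empty(C) -> (A=0 B=8 C=0)
Step 6: pour(B -> C) -> (A=0 B=0 C=8)

Answer: 0 0 8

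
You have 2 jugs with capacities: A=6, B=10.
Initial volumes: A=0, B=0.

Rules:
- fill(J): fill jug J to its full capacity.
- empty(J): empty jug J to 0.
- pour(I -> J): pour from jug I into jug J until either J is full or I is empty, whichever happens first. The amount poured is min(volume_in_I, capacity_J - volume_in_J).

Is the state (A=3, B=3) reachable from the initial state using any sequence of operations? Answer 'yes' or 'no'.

BFS explored all 16 reachable states.
Reachable set includes: (0,0), (0,2), (0,4), (0,6), (0,8), (0,10), (2,0), (2,10), (4,0), (4,10), (6,0), (6,2) ...
Target (A=3, B=3) not in reachable set → no.

Answer: no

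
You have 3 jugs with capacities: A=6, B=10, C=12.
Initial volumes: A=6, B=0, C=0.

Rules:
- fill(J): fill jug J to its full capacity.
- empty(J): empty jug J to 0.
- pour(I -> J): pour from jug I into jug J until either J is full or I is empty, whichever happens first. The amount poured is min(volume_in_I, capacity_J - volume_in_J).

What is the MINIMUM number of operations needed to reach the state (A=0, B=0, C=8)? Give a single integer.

BFS from (A=6, B=0, C=0). One shortest path:
  1. fill(C) -> (A=6 B=0 C=12)
  2. pour(A -> B) -> (A=0 B=6 C=12)
  3. pour(C -> B) -> (A=0 B=10 C=8)
  4. empty(B) -> (A=0 B=0 C=8)
Reached target in 4 moves.

Answer: 4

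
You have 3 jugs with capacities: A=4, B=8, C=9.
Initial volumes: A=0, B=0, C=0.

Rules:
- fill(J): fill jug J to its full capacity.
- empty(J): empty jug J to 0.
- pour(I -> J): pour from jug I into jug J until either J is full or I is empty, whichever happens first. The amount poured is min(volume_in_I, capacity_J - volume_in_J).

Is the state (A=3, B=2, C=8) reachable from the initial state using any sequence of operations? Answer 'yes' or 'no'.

BFS explored all 282 reachable states.
Reachable set includes: (0,0,0), (0,0,1), (0,0,2), (0,0,3), (0,0,4), (0,0,5), (0,0,6), (0,0,7), (0,0,8), (0,0,9), (0,1,0), (0,1,1) ...
Target (A=3, B=2, C=8) not in reachable set → no.

Answer: no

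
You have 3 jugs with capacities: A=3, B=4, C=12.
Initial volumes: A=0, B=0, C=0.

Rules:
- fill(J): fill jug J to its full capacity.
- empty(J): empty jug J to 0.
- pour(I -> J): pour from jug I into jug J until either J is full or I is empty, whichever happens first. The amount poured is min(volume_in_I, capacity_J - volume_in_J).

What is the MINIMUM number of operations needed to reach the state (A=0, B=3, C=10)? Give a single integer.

BFS from (A=0, B=0, C=0). One shortest path:
  1. fill(B) -> (A=0 B=4 C=0)
  2. fill(C) -> (A=0 B=4 C=12)
  3. pour(B -> A) -> (A=3 B=1 C=12)
  4. empty(A) -> (A=0 B=1 C=12)
  5. pour(B -> A) -> (A=1 B=0 C=12)
  6. pour(C -> A) -> (A=3 B=0 C=10)
  7. pour(A -> B) -> (A=0 B=3 C=10)
Reached target in 7 moves.

Answer: 7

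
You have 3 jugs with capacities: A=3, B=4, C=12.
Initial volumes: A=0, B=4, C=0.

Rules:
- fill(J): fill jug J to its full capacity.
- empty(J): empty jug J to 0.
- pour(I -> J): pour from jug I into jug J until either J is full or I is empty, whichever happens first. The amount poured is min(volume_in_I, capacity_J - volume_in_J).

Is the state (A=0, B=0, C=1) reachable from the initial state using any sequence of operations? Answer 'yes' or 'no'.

Answer: yes

Derivation:
BFS from (A=0, B=4, C=0):
  1. pour(B -> A) -> (A=3 B=1 C=0)
  2. empty(A) -> (A=0 B=1 C=0)
  3. pour(B -> C) -> (A=0 B=0 C=1)
Target reached → yes.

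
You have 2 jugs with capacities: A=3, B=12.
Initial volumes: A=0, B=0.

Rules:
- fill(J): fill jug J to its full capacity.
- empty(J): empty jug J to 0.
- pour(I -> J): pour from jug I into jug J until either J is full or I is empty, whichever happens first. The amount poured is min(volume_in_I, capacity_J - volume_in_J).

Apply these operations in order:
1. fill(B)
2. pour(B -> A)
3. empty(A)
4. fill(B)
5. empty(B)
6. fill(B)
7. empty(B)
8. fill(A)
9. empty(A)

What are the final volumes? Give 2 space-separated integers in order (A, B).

Step 1: fill(B) -> (A=0 B=12)
Step 2: pour(B -> A) -> (A=3 B=9)
Step 3: empty(A) -> (A=0 B=9)
Step 4: fill(B) -> (A=0 B=12)
Step 5: empty(B) -> (A=0 B=0)
Step 6: fill(B) -> (A=0 B=12)
Step 7: empty(B) -> (A=0 B=0)
Step 8: fill(A) -> (A=3 B=0)
Step 9: empty(A) -> (A=0 B=0)

Answer: 0 0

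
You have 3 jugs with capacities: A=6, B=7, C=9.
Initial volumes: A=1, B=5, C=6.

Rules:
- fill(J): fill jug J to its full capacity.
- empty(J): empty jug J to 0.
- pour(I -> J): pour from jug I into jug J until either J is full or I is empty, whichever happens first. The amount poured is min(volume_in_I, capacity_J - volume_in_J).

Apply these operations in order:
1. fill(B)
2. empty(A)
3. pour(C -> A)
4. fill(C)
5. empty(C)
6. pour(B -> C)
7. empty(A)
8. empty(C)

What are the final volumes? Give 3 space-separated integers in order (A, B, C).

Answer: 0 0 0

Derivation:
Step 1: fill(B) -> (A=1 B=7 C=6)
Step 2: empty(A) -> (A=0 B=7 C=6)
Step 3: pour(C -> A) -> (A=6 B=7 C=0)
Step 4: fill(C) -> (A=6 B=7 C=9)
Step 5: empty(C) -> (A=6 B=7 C=0)
Step 6: pour(B -> C) -> (A=6 B=0 C=7)
Step 7: empty(A) -> (A=0 B=0 C=7)
Step 8: empty(C) -> (A=0 B=0 C=0)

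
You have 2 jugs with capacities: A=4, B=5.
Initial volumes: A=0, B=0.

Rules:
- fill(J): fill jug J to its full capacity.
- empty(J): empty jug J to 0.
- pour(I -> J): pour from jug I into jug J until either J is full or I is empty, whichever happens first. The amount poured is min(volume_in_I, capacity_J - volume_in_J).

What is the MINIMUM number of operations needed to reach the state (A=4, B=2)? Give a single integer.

Answer: 6

Derivation:
BFS from (A=0, B=0). One shortest path:
  1. fill(B) -> (A=0 B=5)
  2. pour(B -> A) -> (A=4 B=1)
  3. empty(A) -> (A=0 B=1)
  4. pour(B -> A) -> (A=1 B=0)
  5. fill(B) -> (A=1 B=5)
  6. pour(B -> A) -> (A=4 B=2)
Reached target in 6 moves.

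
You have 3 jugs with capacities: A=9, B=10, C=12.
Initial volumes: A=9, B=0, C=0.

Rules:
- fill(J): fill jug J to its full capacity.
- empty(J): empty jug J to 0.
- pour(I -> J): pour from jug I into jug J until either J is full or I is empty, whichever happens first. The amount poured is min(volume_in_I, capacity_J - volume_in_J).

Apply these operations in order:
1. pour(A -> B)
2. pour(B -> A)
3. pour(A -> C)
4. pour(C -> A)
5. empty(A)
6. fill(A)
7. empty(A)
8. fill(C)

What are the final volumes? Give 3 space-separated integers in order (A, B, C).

Answer: 0 0 12

Derivation:
Step 1: pour(A -> B) -> (A=0 B=9 C=0)
Step 2: pour(B -> A) -> (A=9 B=0 C=0)
Step 3: pour(A -> C) -> (A=0 B=0 C=9)
Step 4: pour(C -> A) -> (A=9 B=0 C=0)
Step 5: empty(A) -> (A=0 B=0 C=0)
Step 6: fill(A) -> (A=9 B=0 C=0)
Step 7: empty(A) -> (A=0 B=0 C=0)
Step 8: fill(C) -> (A=0 B=0 C=12)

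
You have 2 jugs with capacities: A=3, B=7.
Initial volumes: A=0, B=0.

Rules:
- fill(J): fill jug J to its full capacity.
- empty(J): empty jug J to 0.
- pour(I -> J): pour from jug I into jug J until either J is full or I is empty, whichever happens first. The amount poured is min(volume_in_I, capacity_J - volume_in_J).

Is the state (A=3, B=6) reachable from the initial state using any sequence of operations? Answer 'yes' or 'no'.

BFS from (A=0, B=0):
  1. fill(A) -> (A=3 B=0)
  2. pour(A -> B) -> (A=0 B=3)
  3. fill(A) -> (A=3 B=3)
  4. pour(A -> B) -> (A=0 B=6)
  5. fill(A) -> (A=3 B=6)
Target reached → yes.

Answer: yes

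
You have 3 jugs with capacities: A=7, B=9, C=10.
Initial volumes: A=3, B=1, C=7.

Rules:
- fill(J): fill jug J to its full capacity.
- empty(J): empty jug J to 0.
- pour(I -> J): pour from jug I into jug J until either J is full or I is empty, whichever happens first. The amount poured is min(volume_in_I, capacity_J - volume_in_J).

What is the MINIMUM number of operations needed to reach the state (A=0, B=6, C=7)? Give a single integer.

Answer: 4

Derivation:
BFS from (A=3, B=1, C=7). One shortest path:
  1. pour(B -> A) -> (A=4 B=0 C=7)
  2. fill(B) -> (A=4 B=9 C=7)
  3. pour(B -> A) -> (A=7 B=6 C=7)
  4. empty(A) -> (A=0 B=6 C=7)
Reached target in 4 moves.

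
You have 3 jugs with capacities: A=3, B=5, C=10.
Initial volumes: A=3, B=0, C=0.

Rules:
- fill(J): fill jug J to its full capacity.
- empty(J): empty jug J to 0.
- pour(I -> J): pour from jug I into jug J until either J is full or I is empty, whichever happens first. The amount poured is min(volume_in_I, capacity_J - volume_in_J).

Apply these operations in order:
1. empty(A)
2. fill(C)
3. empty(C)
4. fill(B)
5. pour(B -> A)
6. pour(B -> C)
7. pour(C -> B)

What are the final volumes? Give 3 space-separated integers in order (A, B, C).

Answer: 3 2 0

Derivation:
Step 1: empty(A) -> (A=0 B=0 C=0)
Step 2: fill(C) -> (A=0 B=0 C=10)
Step 3: empty(C) -> (A=0 B=0 C=0)
Step 4: fill(B) -> (A=0 B=5 C=0)
Step 5: pour(B -> A) -> (A=3 B=2 C=0)
Step 6: pour(B -> C) -> (A=3 B=0 C=2)
Step 7: pour(C -> B) -> (A=3 B=2 C=0)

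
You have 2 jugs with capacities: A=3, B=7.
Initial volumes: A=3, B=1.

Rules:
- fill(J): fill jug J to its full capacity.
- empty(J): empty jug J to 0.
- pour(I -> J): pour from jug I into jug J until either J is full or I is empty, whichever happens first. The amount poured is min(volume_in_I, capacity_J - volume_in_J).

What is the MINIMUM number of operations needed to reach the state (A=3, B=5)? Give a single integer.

BFS from (A=3, B=1). One shortest path:
  1. empty(A) -> (A=0 B=1)
  2. pour(B -> A) -> (A=1 B=0)
  3. fill(B) -> (A=1 B=7)
  4. pour(B -> A) -> (A=3 B=5)
Reached target in 4 moves.

Answer: 4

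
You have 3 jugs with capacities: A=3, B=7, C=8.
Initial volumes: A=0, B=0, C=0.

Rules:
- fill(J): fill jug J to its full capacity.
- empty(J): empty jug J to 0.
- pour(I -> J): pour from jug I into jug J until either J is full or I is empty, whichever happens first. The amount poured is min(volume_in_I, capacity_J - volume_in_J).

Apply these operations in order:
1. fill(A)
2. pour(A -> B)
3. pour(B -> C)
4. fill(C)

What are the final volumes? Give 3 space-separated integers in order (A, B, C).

Answer: 0 0 8

Derivation:
Step 1: fill(A) -> (A=3 B=0 C=0)
Step 2: pour(A -> B) -> (A=0 B=3 C=0)
Step 3: pour(B -> C) -> (A=0 B=0 C=3)
Step 4: fill(C) -> (A=0 B=0 C=8)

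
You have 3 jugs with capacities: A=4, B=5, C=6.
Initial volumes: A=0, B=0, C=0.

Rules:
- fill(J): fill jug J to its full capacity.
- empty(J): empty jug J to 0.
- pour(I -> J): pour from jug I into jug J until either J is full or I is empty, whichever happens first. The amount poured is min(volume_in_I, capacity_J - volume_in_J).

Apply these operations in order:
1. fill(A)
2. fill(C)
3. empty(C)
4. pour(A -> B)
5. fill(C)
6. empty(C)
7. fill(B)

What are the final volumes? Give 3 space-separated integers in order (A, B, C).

Step 1: fill(A) -> (A=4 B=0 C=0)
Step 2: fill(C) -> (A=4 B=0 C=6)
Step 3: empty(C) -> (A=4 B=0 C=0)
Step 4: pour(A -> B) -> (A=0 B=4 C=0)
Step 5: fill(C) -> (A=0 B=4 C=6)
Step 6: empty(C) -> (A=0 B=4 C=0)
Step 7: fill(B) -> (A=0 B=5 C=0)

Answer: 0 5 0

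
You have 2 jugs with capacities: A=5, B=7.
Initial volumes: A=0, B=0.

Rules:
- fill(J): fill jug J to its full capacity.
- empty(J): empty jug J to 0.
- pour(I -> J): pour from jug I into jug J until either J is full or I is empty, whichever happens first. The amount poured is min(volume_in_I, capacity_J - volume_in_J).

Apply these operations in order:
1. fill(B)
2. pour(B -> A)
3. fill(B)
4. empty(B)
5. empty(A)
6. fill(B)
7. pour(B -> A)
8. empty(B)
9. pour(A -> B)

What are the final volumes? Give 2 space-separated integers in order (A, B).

Answer: 0 5

Derivation:
Step 1: fill(B) -> (A=0 B=7)
Step 2: pour(B -> A) -> (A=5 B=2)
Step 3: fill(B) -> (A=5 B=7)
Step 4: empty(B) -> (A=5 B=0)
Step 5: empty(A) -> (A=0 B=0)
Step 6: fill(B) -> (A=0 B=7)
Step 7: pour(B -> A) -> (A=5 B=2)
Step 8: empty(B) -> (A=5 B=0)
Step 9: pour(A -> B) -> (A=0 B=5)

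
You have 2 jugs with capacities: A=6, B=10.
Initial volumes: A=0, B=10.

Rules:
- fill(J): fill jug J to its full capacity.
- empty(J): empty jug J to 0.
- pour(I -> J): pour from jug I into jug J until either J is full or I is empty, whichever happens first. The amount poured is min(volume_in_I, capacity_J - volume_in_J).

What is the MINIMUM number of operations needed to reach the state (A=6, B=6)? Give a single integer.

Answer: 4

Derivation:
BFS from (A=0, B=10). One shortest path:
  1. fill(A) -> (A=6 B=10)
  2. empty(B) -> (A=6 B=0)
  3. pour(A -> B) -> (A=0 B=6)
  4. fill(A) -> (A=6 B=6)
Reached target in 4 moves.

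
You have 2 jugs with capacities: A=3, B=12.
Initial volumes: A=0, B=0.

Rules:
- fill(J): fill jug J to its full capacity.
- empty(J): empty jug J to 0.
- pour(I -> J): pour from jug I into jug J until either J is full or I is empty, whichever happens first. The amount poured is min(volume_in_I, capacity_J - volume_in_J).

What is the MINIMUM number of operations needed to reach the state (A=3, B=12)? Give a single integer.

Answer: 2

Derivation:
BFS from (A=0, B=0). One shortest path:
  1. fill(A) -> (A=3 B=0)
  2. fill(B) -> (A=3 B=12)
Reached target in 2 moves.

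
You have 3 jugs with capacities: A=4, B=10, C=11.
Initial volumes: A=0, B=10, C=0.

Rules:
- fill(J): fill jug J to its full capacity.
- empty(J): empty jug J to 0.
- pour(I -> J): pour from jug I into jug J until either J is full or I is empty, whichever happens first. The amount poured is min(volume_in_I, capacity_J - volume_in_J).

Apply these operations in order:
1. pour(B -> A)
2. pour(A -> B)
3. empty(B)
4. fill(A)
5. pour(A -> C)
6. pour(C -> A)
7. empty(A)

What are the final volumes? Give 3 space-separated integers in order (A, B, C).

Answer: 0 0 0

Derivation:
Step 1: pour(B -> A) -> (A=4 B=6 C=0)
Step 2: pour(A -> B) -> (A=0 B=10 C=0)
Step 3: empty(B) -> (A=0 B=0 C=0)
Step 4: fill(A) -> (A=4 B=0 C=0)
Step 5: pour(A -> C) -> (A=0 B=0 C=4)
Step 6: pour(C -> A) -> (A=4 B=0 C=0)
Step 7: empty(A) -> (A=0 B=0 C=0)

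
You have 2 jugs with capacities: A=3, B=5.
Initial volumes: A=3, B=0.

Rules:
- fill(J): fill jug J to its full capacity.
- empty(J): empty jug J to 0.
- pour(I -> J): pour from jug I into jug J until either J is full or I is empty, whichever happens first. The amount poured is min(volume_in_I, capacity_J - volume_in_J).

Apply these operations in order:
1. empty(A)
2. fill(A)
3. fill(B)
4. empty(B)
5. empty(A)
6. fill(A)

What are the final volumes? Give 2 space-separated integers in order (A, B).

Answer: 3 0

Derivation:
Step 1: empty(A) -> (A=0 B=0)
Step 2: fill(A) -> (A=3 B=0)
Step 3: fill(B) -> (A=3 B=5)
Step 4: empty(B) -> (A=3 B=0)
Step 5: empty(A) -> (A=0 B=0)
Step 6: fill(A) -> (A=3 B=0)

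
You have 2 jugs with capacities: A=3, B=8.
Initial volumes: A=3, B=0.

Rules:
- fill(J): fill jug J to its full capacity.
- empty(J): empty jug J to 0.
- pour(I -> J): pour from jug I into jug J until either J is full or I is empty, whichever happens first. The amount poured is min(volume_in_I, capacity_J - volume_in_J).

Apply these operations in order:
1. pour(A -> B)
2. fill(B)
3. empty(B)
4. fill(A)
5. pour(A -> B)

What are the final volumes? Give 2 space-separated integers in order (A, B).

Step 1: pour(A -> B) -> (A=0 B=3)
Step 2: fill(B) -> (A=0 B=8)
Step 3: empty(B) -> (A=0 B=0)
Step 4: fill(A) -> (A=3 B=0)
Step 5: pour(A -> B) -> (A=0 B=3)

Answer: 0 3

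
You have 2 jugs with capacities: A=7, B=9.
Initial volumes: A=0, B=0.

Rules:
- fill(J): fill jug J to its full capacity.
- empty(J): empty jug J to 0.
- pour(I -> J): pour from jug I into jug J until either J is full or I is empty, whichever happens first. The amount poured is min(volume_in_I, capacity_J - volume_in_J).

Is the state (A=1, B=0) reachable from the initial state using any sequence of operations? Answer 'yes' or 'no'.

Answer: yes

Derivation:
BFS from (A=0, B=0):
  1. fill(A) -> (A=7 B=0)
  2. pour(A -> B) -> (A=0 B=7)
  3. fill(A) -> (A=7 B=7)
  4. pour(A -> B) -> (A=5 B=9)
  5. empty(B) -> (A=5 B=0)
  6. pour(A -> B) -> (A=0 B=5)
  7. fill(A) -> (A=7 B=5)
  8. pour(A -> B) -> (A=3 B=9)
  9. empty(B) -> (A=3 B=0)
  10. pour(A -> B) -> (A=0 B=3)
  11. fill(A) -> (A=7 B=3)
  12. pour(A -> B) -> (A=1 B=9)
  13. empty(B) -> (A=1 B=0)
Target reached → yes.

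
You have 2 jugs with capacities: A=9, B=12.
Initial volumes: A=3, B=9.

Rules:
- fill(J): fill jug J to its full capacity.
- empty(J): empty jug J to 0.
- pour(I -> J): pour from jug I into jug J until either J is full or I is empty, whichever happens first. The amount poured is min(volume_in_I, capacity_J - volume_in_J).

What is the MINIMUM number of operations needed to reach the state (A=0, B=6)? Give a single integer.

Answer: 3

Derivation:
BFS from (A=3, B=9). One shortest path:
  1. fill(B) -> (A=3 B=12)
  2. pour(B -> A) -> (A=9 B=6)
  3. empty(A) -> (A=0 B=6)
Reached target in 3 moves.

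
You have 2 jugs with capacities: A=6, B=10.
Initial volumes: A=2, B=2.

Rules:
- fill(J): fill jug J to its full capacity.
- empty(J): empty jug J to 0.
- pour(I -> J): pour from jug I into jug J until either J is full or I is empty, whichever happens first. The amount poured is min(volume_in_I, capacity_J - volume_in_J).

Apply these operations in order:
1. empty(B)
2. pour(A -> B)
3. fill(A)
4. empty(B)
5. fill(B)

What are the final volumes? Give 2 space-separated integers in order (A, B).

Step 1: empty(B) -> (A=2 B=0)
Step 2: pour(A -> B) -> (A=0 B=2)
Step 3: fill(A) -> (A=6 B=2)
Step 4: empty(B) -> (A=6 B=0)
Step 5: fill(B) -> (A=6 B=10)

Answer: 6 10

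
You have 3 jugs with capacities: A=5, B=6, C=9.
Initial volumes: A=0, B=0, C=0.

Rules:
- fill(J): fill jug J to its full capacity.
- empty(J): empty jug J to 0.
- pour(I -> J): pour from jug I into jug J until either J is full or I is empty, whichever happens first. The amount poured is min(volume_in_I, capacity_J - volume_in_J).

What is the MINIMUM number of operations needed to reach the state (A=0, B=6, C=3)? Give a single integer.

BFS from (A=0, B=0, C=0). One shortest path:
  1. fill(C) -> (A=0 B=0 C=9)
  2. pour(C -> B) -> (A=0 B=6 C=3)
Reached target in 2 moves.

Answer: 2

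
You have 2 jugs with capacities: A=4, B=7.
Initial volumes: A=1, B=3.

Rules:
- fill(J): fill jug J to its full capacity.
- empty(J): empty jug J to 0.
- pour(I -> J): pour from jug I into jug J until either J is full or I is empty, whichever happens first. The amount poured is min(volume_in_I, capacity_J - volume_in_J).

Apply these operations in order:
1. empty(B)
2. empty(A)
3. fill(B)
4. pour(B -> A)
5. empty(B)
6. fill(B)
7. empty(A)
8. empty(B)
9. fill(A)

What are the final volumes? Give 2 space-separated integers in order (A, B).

Step 1: empty(B) -> (A=1 B=0)
Step 2: empty(A) -> (A=0 B=0)
Step 3: fill(B) -> (A=0 B=7)
Step 4: pour(B -> A) -> (A=4 B=3)
Step 5: empty(B) -> (A=4 B=0)
Step 6: fill(B) -> (A=4 B=7)
Step 7: empty(A) -> (A=0 B=7)
Step 8: empty(B) -> (A=0 B=0)
Step 9: fill(A) -> (A=4 B=0)

Answer: 4 0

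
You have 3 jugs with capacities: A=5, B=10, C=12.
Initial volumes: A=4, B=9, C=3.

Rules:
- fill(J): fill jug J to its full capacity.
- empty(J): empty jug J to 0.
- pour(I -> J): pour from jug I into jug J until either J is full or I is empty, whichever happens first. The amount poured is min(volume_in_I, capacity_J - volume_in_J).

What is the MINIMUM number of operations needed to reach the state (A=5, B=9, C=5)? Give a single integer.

BFS from (A=4, B=9, C=3). One shortest path:
  1. fill(A) -> (A=5 B=9 C=3)
  2. empty(C) -> (A=5 B=9 C=0)
  3. pour(A -> C) -> (A=0 B=9 C=5)
  4. fill(A) -> (A=5 B=9 C=5)
Reached target in 4 moves.

Answer: 4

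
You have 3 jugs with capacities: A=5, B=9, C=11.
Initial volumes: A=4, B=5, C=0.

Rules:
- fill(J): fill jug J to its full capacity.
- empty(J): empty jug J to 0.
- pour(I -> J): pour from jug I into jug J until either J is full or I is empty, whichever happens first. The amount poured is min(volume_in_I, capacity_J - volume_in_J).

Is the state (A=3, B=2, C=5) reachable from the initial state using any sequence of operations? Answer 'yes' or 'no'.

Answer: no

Derivation:
BFS explored all 400 reachable states.
Reachable set includes: (0,0,0), (0,0,1), (0,0,2), (0,0,3), (0,0,4), (0,0,5), (0,0,6), (0,0,7), (0,0,8), (0,0,9), (0,0,10), (0,0,11) ...
Target (A=3, B=2, C=5) not in reachable set → no.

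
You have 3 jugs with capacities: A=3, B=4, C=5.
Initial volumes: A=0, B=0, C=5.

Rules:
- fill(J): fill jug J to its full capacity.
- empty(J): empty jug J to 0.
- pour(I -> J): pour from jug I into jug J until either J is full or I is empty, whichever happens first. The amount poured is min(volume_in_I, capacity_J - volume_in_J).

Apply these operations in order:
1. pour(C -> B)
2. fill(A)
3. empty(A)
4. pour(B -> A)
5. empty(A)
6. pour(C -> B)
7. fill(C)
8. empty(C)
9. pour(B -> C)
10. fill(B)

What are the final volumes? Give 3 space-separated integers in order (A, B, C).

Answer: 0 4 2

Derivation:
Step 1: pour(C -> B) -> (A=0 B=4 C=1)
Step 2: fill(A) -> (A=3 B=4 C=1)
Step 3: empty(A) -> (A=0 B=4 C=1)
Step 4: pour(B -> A) -> (A=3 B=1 C=1)
Step 5: empty(A) -> (A=0 B=1 C=1)
Step 6: pour(C -> B) -> (A=0 B=2 C=0)
Step 7: fill(C) -> (A=0 B=2 C=5)
Step 8: empty(C) -> (A=0 B=2 C=0)
Step 9: pour(B -> C) -> (A=0 B=0 C=2)
Step 10: fill(B) -> (A=0 B=4 C=2)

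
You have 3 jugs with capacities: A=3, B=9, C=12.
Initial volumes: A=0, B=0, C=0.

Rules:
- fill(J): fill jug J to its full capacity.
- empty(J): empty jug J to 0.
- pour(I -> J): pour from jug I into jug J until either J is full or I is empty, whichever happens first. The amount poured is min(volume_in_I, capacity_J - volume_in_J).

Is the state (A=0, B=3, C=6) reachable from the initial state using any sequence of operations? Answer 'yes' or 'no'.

Answer: yes

Derivation:
BFS from (A=0, B=0, C=0):
  1. fill(B) -> (A=0 B=9 C=0)
  2. pour(B -> A) -> (A=3 B=6 C=0)
  3. pour(B -> C) -> (A=3 B=0 C=6)
  4. pour(A -> B) -> (A=0 B=3 C=6)
Target reached → yes.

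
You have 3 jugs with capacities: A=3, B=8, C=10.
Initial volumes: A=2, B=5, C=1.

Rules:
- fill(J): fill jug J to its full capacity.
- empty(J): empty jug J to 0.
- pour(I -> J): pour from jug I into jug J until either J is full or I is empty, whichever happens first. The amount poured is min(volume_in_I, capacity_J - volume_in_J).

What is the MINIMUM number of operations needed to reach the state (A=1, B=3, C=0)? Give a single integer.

Answer: 4

Derivation:
BFS from (A=2, B=5, C=1). One shortest path:
  1. fill(A) -> (A=3 B=5 C=1)
  2. empty(B) -> (A=3 B=0 C=1)
  3. pour(A -> B) -> (A=0 B=3 C=1)
  4. pour(C -> A) -> (A=1 B=3 C=0)
Reached target in 4 moves.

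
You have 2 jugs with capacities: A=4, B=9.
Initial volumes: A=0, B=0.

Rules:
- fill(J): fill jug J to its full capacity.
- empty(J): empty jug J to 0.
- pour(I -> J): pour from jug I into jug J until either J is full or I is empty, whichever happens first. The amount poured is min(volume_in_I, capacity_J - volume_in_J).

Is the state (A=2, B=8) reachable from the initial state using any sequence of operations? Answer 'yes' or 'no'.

Answer: no

Derivation:
BFS explored all 26 reachable states.
Reachable set includes: (0,0), (0,1), (0,2), (0,3), (0,4), (0,5), (0,6), (0,7), (0,8), (0,9), (1,0), (1,9) ...
Target (A=2, B=8) not in reachable set → no.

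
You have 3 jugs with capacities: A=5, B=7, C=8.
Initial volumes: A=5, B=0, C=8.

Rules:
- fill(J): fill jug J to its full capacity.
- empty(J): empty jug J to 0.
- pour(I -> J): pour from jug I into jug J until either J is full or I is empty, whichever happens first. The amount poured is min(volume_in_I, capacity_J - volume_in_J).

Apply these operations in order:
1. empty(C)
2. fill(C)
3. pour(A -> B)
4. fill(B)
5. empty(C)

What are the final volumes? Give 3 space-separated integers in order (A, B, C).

Step 1: empty(C) -> (A=5 B=0 C=0)
Step 2: fill(C) -> (A=5 B=0 C=8)
Step 3: pour(A -> B) -> (A=0 B=5 C=8)
Step 4: fill(B) -> (A=0 B=7 C=8)
Step 5: empty(C) -> (A=0 B=7 C=0)

Answer: 0 7 0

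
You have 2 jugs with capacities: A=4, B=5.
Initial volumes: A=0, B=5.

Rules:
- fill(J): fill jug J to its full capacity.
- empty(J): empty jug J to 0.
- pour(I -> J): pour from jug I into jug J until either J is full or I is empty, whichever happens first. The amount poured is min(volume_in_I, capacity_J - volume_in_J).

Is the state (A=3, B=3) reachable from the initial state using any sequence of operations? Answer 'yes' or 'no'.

Answer: no

Derivation:
BFS explored all 18 reachable states.
Reachable set includes: (0,0), (0,1), (0,2), (0,3), (0,4), (0,5), (1,0), (1,5), (2,0), (2,5), (3,0), (3,5) ...
Target (A=3, B=3) not in reachable set → no.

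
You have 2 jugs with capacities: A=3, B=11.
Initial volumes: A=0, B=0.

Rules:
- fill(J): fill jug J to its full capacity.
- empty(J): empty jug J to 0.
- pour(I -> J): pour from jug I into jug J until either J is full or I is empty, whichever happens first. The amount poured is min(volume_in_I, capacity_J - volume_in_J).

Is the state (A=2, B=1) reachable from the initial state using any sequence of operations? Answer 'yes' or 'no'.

Answer: no

Derivation:
BFS explored all 28 reachable states.
Reachable set includes: (0,0), (0,1), (0,2), (0,3), (0,4), (0,5), (0,6), (0,7), (0,8), (0,9), (0,10), (0,11) ...
Target (A=2, B=1) not in reachable set → no.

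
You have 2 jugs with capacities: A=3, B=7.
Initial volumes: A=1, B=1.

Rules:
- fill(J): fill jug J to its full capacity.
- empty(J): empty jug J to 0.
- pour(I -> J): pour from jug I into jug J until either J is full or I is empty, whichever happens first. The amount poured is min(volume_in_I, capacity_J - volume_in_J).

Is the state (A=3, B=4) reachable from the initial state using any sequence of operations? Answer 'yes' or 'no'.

BFS from (A=1, B=1):
  1. fill(A) -> (A=3 B=1)
  2. pour(A -> B) -> (A=0 B=4)
  3. fill(A) -> (A=3 B=4)
Target reached → yes.

Answer: yes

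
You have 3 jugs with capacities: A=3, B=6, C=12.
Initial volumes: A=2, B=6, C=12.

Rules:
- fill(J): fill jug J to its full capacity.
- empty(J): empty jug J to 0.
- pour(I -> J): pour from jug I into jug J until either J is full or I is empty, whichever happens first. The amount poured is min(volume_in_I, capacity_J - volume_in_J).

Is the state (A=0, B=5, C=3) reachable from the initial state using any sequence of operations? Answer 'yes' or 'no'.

Answer: yes

Derivation:
BFS from (A=2, B=6, C=12):
  1. empty(C) -> (A=2 B=6 C=0)
  2. pour(B -> A) -> (A=3 B=5 C=0)
  3. pour(A -> C) -> (A=0 B=5 C=3)
Target reached → yes.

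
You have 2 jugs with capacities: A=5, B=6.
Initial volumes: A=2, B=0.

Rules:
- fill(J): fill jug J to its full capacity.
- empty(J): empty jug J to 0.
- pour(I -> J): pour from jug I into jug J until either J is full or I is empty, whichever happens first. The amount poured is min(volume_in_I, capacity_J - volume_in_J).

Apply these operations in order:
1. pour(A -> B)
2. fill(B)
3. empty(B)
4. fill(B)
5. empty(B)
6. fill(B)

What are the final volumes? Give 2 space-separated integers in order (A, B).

Step 1: pour(A -> B) -> (A=0 B=2)
Step 2: fill(B) -> (A=0 B=6)
Step 3: empty(B) -> (A=0 B=0)
Step 4: fill(B) -> (A=0 B=6)
Step 5: empty(B) -> (A=0 B=0)
Step 6: fill(B) -> (A=0 B=6)

Answer: 0 6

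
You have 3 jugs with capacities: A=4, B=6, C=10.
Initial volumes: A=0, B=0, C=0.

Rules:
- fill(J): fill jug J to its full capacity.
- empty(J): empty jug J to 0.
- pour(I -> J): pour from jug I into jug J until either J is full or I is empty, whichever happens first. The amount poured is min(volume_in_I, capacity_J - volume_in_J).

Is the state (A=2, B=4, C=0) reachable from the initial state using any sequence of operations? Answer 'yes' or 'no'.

BFS from (A=0, B=0, C=0):
  1. fill(B) -> (A=0 B=6 C=0)
  2. pour(B -> A) -> (A=4 B=2 C=0)
  3. pour(A -> C) -> (A=0 B=2 C=4)
  4. pour(B -> A) -> (A=2 B=0 C=4)
  5. pour(C -> B) -> (A=2 B=4 C=0)
Target reached → yes.

Answer: yes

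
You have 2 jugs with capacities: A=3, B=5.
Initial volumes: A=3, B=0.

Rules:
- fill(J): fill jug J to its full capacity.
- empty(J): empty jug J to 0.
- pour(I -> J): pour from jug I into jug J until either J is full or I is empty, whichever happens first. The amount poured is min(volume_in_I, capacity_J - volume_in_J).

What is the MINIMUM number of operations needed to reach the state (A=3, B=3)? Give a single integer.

Answer: 2

Derivation:
BFS from (A=3, B=0). One shortest path:
  1. pour(A -> B) -> (A=0 B=3)
  2. fill(A) -> (A=3 B=3)
Reached target in 2 moves.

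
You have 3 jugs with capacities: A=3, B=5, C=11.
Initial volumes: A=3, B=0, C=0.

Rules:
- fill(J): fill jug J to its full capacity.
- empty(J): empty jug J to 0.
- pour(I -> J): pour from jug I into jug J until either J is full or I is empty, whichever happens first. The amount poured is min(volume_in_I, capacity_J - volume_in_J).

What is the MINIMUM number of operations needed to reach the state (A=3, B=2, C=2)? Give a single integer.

Answer: 7

Derivation:
BFS from (A=3, B=0, C=0). One shortest path:
  1. empty(A) -> (A=0 B=0 C=0)
  2. fill(B) -> (A=0 B=5 C=0)
  3. pour(B -> A) -> (A=3 B=2 C=0)
  4. empty(A) -> (A=0 B=2 C=0)
  5. pour(B -> C) -> (A=0 B=0 C=2)
  6. fill(B) -> (A=0 B=5 C=2)
  7. pour(B -> A) -> (A=3 B=2 C=2)
Reached target in 7 moves.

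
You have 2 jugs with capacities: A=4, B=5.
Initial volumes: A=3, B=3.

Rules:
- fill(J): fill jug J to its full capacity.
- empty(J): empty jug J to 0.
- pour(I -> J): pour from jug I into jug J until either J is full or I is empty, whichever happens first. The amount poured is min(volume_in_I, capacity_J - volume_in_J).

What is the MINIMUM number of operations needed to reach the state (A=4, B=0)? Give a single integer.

BFS from (A=3, B=3). One shortest path:
  1. fill(A) -> (A=4 B=3)
  2. empty(B) -> (A=4 B=0)
Reached target in 2 moves.

Answer: 2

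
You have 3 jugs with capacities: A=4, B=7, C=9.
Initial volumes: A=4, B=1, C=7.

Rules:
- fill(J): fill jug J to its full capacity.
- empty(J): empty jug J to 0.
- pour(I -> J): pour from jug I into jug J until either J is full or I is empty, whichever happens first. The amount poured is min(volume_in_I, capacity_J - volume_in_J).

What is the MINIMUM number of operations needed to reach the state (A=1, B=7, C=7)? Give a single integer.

Answer: 3

Derivation:
BFS from (A=4, B=1, C=7). One shortest path:
  1. empty(A) -> (A=0 B=1 C=7)
  2. pour(B -> A) -> (A=1 B=0 C=7)
  3. fill(B) -> (A=1 B=7 C=7)
Reached target in 3 moves.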